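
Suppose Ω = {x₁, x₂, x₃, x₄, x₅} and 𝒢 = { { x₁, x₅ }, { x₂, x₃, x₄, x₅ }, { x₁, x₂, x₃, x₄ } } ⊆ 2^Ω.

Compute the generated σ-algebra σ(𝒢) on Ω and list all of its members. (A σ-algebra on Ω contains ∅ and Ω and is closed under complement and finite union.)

Start: 𝒢 ∪ {∅, Ω} = { ∅, { x₁, x₅ }, { x₁, x₂, x₃, x₄ }, { x₂, x₃, x₄, x₅ }, Ω }.
Iteration 1. New:
  { x₁ }  = Ω∖{ x₂, x₃, x₄, x₅ }
  { x₅ }  = Ω∖{ x₁, x₂, x₃, x₄ }
  { x₂, x₃, x₄ }  = Ω∖{ x₁, x₅ }
  [8 total]
Iteration 2: stable.

|σ(𝒢)| = 8.  σ(𝒢) = { ∅, { x₁ }, { x₅ }, { x₁, x₅ }, { x₂, x₃, x₄ }, { x₁, x₂, x₃, x₄ }, { x₂, x₃, x₄, x₅ }, Ω }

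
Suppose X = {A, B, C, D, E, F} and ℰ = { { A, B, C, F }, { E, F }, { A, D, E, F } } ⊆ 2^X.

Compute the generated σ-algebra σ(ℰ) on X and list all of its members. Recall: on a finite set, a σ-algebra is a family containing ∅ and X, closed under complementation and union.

|σ(ℰ)| = 32.  σ(ℰ) = { {  }, { A }, { D }, { E }, { F }, { A, D }, { A, E }, { A, F }, { B, C }, { D, E }, { D, F }, { E, F }, { A, B, C }, { A, D, E }, { A, D, F }, { A, E, F }, { B, C, D }, { B, C, E }, { B, C, F }, { D, E, F }, { A, B, C, D }, { A, B, C, E }, { A, B, C, F }, { A, D, E, F }, { B, C, D, E }, { B, C, D, F }, { B, C, E, F }, { A, B, C, D, E }, { A, B, C, D, F }, { A, B, C, E, F }, { B, C, D, E, F }, X }

Trace:
Take S₀ = ℰ ∪ {∅, X} = { {  }, { E, F }, { A, B, C, F }, { A, D, E, F }, X }.
Round 1 (4 new):
  { B, C }  = X∖{ A, D, E, F }
  { D, E }  = X∖{ A, B, C, F }
  { A, B, C, D }  = X∖{ E, F }
  { A, B, C, E, F }  = { E, F } ∪ { A, B, C, F }
  |family| = 9
Round 2. New:
  { D }  = X∖{ A, B, C, E, F }
  { D, E, F }  = { E, F } ∪ { D, E }
  { B, C, D, E }  = { D, E } ∪ { B, C }
  { B, C, E, F }  = { E, F } ∪ { B, C }
  { A, B, C, D, E }  = { D, E } ∪ { A, B, C, D }
  { A, B, C, D, F }  = { A, B, C, F } ∪ { A, B, C, D }
  |family| = 15
Round 3: 7 new —
  { E }  = X∖{ A, B, C, D, F }
  { F }  = X∖{ A, B, C, D, E }
  { A, D }  = X∖{ B, C, E, F }
  { A, F }  = X∖{ B, C, D, E }
  { A, B, C }  = X∖{ D, E, F }
  { B, C, D }  = { B, C } ∪ { D }
  { B, C, D, E, F }  = { D, E } ∪ { B, C, E, F }
  |family| = 22
Round 4: 9 new —
  { A }  = X∖{ B, C, D, E, F }
  { D, F }  = { F } ∪ { D }
  { A, D, E }  = { D, E } ∪ { A, D }
  { A, D, F }  = { A, F } ∪ { A, D }
  { A, E, F }  = X∖{ B, C, D }
  { B, C, E }  = { E } ∪ { B, C }
  { B, C, F }  = { F } ∪ { B, C }
  { A, B, C, E }  = { A, B, C } ∪ { E }
  { B, C, D, F }  = { B, C, D } ∪ { F }
  |family| = 31
Round 5: 1 new —
  { A, E }  = X∖{ B, C, D, F }
  |family| = 32
Round 6 adds nothing — fixpoint reached.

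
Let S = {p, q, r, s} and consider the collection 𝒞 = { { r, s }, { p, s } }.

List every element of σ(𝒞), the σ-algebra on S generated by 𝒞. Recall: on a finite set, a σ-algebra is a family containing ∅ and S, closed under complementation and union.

σ(𝒞) = { ∅, { p }, { q }, { r }, { s }, { p, q }, { p, r }, { p, s }, { q, r }, { q, s }, { r, s }, { p, q, r }, { p, q, s }, { p, r, s }, { q, r, s }, S }

Working:
Take S₀ = 𝒞 ∪ {∅, S} = { ∅, { p, s }, { r, s }, S }.
Iteration 1. New:
  { p, q }  = { r, s }ᶜ
  { q, r }  = { p, s }ᶜ
  { p, r, s }  = { r, s } ∪ { p, s }
  (now 7)
Iteration 2 (4 new):
  { q }  = { p, r, s }ᶜ
  { p, q, r }  = { q, r } ∪ { p, q }
  { p, q, s }  = { p, s } ∪ { p, q }
  { q, r, s }  = { r, s } ∪ { q, r }
  (now 11)
Iteration 3 (3 new):
  { p }  = { q, r, s }ᶜ
  { r }  = { p, q, s }ᶜ
  { s }  = { p, q, r }ᶜ
  (now 14)
Iteration 4. New:
  { p, r }  = { r } ∪ { p }
  { q, s }  = { s } ∪ { q }
  (now 16)
Iteration 5: stable.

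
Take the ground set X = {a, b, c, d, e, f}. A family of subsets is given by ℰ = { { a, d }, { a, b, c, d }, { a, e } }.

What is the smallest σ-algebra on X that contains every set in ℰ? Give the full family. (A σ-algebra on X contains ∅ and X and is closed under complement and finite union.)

σ(ℰ) = { {}, { a }, { d }, { e }, { f }, { a, d }, { a, e }, { a, f }, { b, c }, { d, e }, { d, f }, { e, f }, { a, b, c }, { a, d, e }, { a, d, f }, { a, e, f }, { b, c, d }, { b, c, e }, { b, c, f }, { d, e, f }, { a, b, c, d }, { a, b, c, e }, { a, b, c, f }, { a, d, e, f }, { b, c, d, e }, { b, c, d, f }, { b, c, e, f }, { a, b, c, d, e }, { a, b, c, d, f }, { a, b, c, e, f }, { b, c, d, e, f }, X }

Working:
Initial family (5 sets): { {}, { a, d }, { a, e }, { a, b, c, d }, X }.
Iteration 1: +5 →
  { e, f }  = X∖{ a, b, c, d }
  { a, d, e }  = { a, d } ∪ { a, e }
  { b, c, d, f }  = X∖{ a, e }
  { b, c, e, f }  = X∖{ a, d }
  { a, b, c, d, e }  = { a, e } ∪ { a, b, c, d }
  — 10 sets.
Iteration 2: 7 new —
  { f }  = X∖{ a, b, c, d, e }
  { a, e, f }  = { e, f } ∪ { a, e }
  { b, c, f }  = X∖{ a, d, e }
  { a, d, e, f }  = { a, d, e } ∪ { e, f }
  { a, b, c, d, f }  = { a, d } ∪ { b, c, d, f }
  { a, b, c, e, f }  = { a, e } ∪ { b, c, e, f }
  { b, c, d, e, f }  = { e, f } ∪ { b, c, d, f }
  — 17 sets.
Iteration 3 (6 new):
  { a }  = X∖{ b, c, d, e, f }
  { d }  = X∖{ a, b, c, e, f }
  { e }  = X∖{ a, b, c, d, f }
  { b, c }  = X∖{ a, d, e, f }
  { a, d, f }  = { a, d } ∪ { f }
  { b, c, d }  = X∖{ a, e, f }
  — 23 sets.
Iteration 4. New:
  { a, f }  = { a } ∪ { f }
  { d, e }  = { e } ∪ { d }
  { d, f }  = { f } ∪ { d }
  { a, b, c }  = { a } ∪ { b, c }
  { b, c, e }  = X∖{ a, d, f }
  { d, e, f }  = { e, f } ∪ { d }
  { a, b, c, e }  = { b, c } ∪ { a, e }
  { a, b, c, f }  = { a } ∪ { b, c, f }
  { b, c, d, e }  = { b, c, d } ∪ { e }
  — 32 sets.
After Iteration 5 the family is unchanged; done.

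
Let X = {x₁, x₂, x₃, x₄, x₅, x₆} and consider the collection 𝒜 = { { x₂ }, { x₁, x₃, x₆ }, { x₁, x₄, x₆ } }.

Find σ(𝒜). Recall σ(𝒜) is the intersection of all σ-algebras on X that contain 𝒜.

Initial family (5 sets): { {  }, { x₂ }, { x₁, x₃, x₆ }, { x₁, x₄, x₆ }, X }.
Pass 1: +6 →
  { x₂, x₃, x₅ }  = complement { x₁, x₄, x₆ }
  { x₂, x₄, x₅ }  = complement { x₁, x₃, x₆ }
  { x₁, x₂, x₃, x₆ }  = { x₁, x₃, x₆ } ∪ { x₂ }
  { x₁, x₂, x₄, x₆ }  = { x₂ } ∪ { x₁, x₄, x₆ }
  { x₁, x₃, x₄, x₆ }  = { x₁, x₃, x₆ } ∪ { x₁, x₄, x₆ }
  { x₁, x₃, x₄, x₅, x₆ }  = complement { x₂ }
  [11 total]
Pass 2: 7 new —
  { x₂, x₅ }  = complement { x₁, x₃, x₄, x₆ }
  { x₃, x₅ }  = complement { x₁, x₂, x₄, x₆ }
  { x₄, x₅ }  = complement { x₁, x₂, x₃, x₆ }
  { x₂, x₃, x₄, x₅ }  = { x₂, x₃, x₅ } ∪ { x₂, x₄, x₅ }
  { x₁, x₂, x₃, x₄, x₆ }  = { x₁, x₂, x₄, x₆ } ∪ { x₁, x₃, x₆ }
  { x₁, x₂, x₃, x₅, x₆ }  = { x₁, x₃, x₆ } ∪ { x₂, x₃, x₅ }
  { x₁, x₂, x₄, x₅, x₆ }  = { x₁, x₂, x₄, x₆ } ∪ { x₂, x₄, x₅ }
  [18 total]
Pass 3: +7 →
  { x₃ }  = complement { x₁, x₂, x₄, x₅, x₆ }
  { x₄ }  = complement { x₁, x₂, x₃, x₅, x₆ }
  { x₅ }  = complement { x₁, x₂, x₃, x₄, x₆ }
  { x₁, x₆ }  = complement { x₂, x₃, x₄, x₅ }
  { x₃, x₄, x₅ }  = { x₄, x₅ } ∪ { x₃, x₅ }
  { x₁, x₃, x₅, x₆ }  = { x₁, x₃, x₆ } ∪ { x₃, x₅ }
  { x₁, x₄, x₅, x₆ }  = { x₄, x₅ } ∪ { x₁, x₄, x₆ }
  [25 total]
Pass 4 (6 new):
  { x₂, x₃ }  = complement { x₁, x₄, x₅, x₆ }
  { x₂, x₄ }  = complement { x₁, x₃, x₅, x₆ }
  { x₃, x₄ }  = { x₃ } ∪ { x₄ }
  { x₁, x₂, x₆ }  = complement { x₃, x₄, x₅ }
  { x₁, x₅, x₆ }  = { x₁, x₆ } ∪ { x₅ }
  { x₁, x₂, x₅, x₆ }  = { x₂, x₅ } ∪ { x₁, x₆ }
  [31 total]
Pass 5. New:
  { x₂, x₃, x₄ }  = complement { x₁, x₅, x₆ }
  [32 total]
Pass 6 adds nothing — fixpoint reached.

|σ(𝒜)| = 32.  σ(𝒜) = { {  }, { x₂ }, { x₃ }, { x₄ }, { x₅ }, { x₁, x₆ }, { x₂, x₃ }, { x₂, x₄ }, { x₂, x₅ }, { x₃, x₄ }, { x₃, x₅ }, { x₄, x₅ }, { x₁, x₂, x₆ }, { x₁, x₃, x₆ }, { x₁, x₄, x₆ }, { x₁, x₅, x₆ }, { x₂, x₃, x₄ }, { x₂, x₃, x₅ }, { x₂, x₄, x₅ }, { x₃, x₄, x₅ }, { x₁, x₂, x₃, x₆ }, { x₁, x₂, x₄, x₆ }, { x₁, x₂, x₅, x₆ }, { x₁, x₃, x₄, x₆ }, { x₁, x₃, x₅, x₆ }, { x₁, x₄, x₅, x₆ }, { x₂, x₃, x₄, x₅ }, { x₁, x₂, x₃, x₄, x₆ }, { x₁, x₂, x₃, x₅, x₆ }, { x₁, x₂, x₄, x₅, x₆ }, { x₁, x₃, x₄, x₅, x₆ }, X }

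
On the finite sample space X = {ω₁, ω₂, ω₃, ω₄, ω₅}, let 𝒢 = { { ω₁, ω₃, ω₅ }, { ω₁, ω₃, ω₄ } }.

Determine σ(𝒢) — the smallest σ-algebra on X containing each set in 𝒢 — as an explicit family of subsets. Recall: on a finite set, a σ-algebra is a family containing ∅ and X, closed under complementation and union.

Take S₀ = 𝒢 ∪ {∅, X} = { {  }, { ω₁, ω₃, ω₄ }, { ω₁, ω₃, ω₅ }, X }.
Round 1 (3 new):
  { ω₂, ω₄ }  = { ω₁, ω₃, ω₅ }ᶜ
  { ω₂, ω₅ }  = { ω₁, ω₃, ω₄ }ᶜ
  { ω₁, ω₃, ω₄, ω₅ }  = { ω₁, ω₃, ω₅ } ∪ { ω₁, ω₃, ω₄ }
  — 7 sets.
Round 2. New:
  { ω₂ }  = { ω₁, ω₃, ω₄, ω₅ }ᶜ
  { ω₂, ω₄, ω₅ }  = { ω₂, ω₅ } ∪ { ω₂, ω₄ }
  { ω₁, ω₂, ω₃, ω₄ }  = { ω₁, ω₃, ω₄ } ∪ { ω₂, ω₄ }
  { ω₁, ω₂, ω₃, ω₅ }  = { ω₂, ω₅ } ∪ { ω₁, ω₃, ω₅ }
  — 11 sets.
Round 3: 3 new —
  { ω₄ }  = { ω₁, ω₂, ω₃, ω₅ }ᶜ
  { ω₅ }  = { ω₁, ω₂, ω₃, ω₄ }ᶜ
  { ω₁, ω₃ }  = { ω₂, ω₄, ω₅ }ᶜ
  — 14 sets.
Round 4. New:
  { ω₄, ω₅ }  = { ω₄ } ∪ { ω₅ }
  { ω₁, ω₂, ω₃ }  = { ω₁, ω₃ } ∪ { ω₂ }
  — 16 sets.
Round 5 adds nothing — fixpoint reached.

Therefore σ(𝒢) = { {  }, { ω₂ }, { ω₄ }, { ω₅ }, { ω₁, ω₃ }, { ω₂, ω₄ }, { ω₂, ω₅ }, { ω₄, ω₅ }, { ω₁, ω₂, ω₃ }, { ω₁, ω₃, ω₄ }, { ω₁, ω₃, ω₅ }, { ω₂, ω₄, ω₅ }, { ω₁, ω₂, ω₃, ω₄ }, { ω₁, ω₂, ω₃, ω₅ }, { ω₁, ω₃, ω₄, ω₅ }, X } (|σ(𝒢)| = 16).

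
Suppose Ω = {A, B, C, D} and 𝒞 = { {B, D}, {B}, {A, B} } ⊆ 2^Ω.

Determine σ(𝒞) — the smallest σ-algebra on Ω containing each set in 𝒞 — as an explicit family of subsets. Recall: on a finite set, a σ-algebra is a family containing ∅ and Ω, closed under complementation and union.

Initial family (5 sets): { {}, {B}, {A, B}, {B, D}, Ω }.
Iteration 1: 4 new —
  {A, C}  = ᶜ of {B, D}
  {C, D}  = ᶜ of {A, B}
  {A, B, D}  = {A, B} ∪ {B, D}
  {A, C, D}  = ᶜ of {B}
  (now 9)
Iteration 2. New:
  {C}  = ᶜ of {A, B, D}
  {A, B, C}  = {A, B} ∪ {A, C}
  {B, C, D}  = {C, D} ∪ {B}
  (now 12)
Iteration 3: +3 →
  {A}  = ᶜ of {B, C, D}
  {D}  = ᶜ of {A, B, C}
  {B, C}  = {C} ∪ {B}
  (now 15)
Iteration 4: 1 new —
  {A, D}  = ᶜ of {B, C}
  (now 16)
After Iteration 5 the family is unchanged; done.

Hence σ(𝒞) has 16 members: { {}, {A}, {B}, {C}, {D}, {A, B}, {A, C}, {A, D}, {B, C}, {B, D}, {C, D}, {A, B, C}, {A, B, D}, {A, C, D}, {B, C, D}, Ω }.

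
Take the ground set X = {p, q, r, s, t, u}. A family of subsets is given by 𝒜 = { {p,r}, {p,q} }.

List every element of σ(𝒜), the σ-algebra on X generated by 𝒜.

σ(𝒜) = { ∅, {p}, {q}, {r}, {p,q}, {p,r}, {q,r}, {p,q,r}, {s,t,u}, {p,s,t,u}, {q,s,t,u}, {r,s,t,u}, {p,q,s,t,u}, {p,r,s,t,u}, {q,r,s,t,u}, X }

Derivation:
Take S₀ = 𝒜 ∪ {∅, X} = { ∅, {p,q}, {p,r}, X }.
Step 1. New:
  {p,q,r}  = {p,q} ∪ {p,r}
  {q,s,t,u}  = {p,r}ᶜ
  {r,s,t,u}  = {p,q}ᶜ
Step 2. New:
  {s,t,u}  = {p,q,r}ᶜ
  {p,q,s,t,u}  = {q,s,t,u} ∪ {p,q}
  {p,r,s,t,u}  = {p,r} ∪ {r,s,t,u}
  {q,r,s,t,u}  = {q,s,t,u} ∪ {r,s,t,u}
Step 3: 3 new —
  {p}  = {q,r,s,t,u}ᶜ
  {q}  = {p,r,s,t,u}ᶜ
  {r}  = {p,q,s,t,u}ᶜ
Step 4. New:
  {q,r}  = {r} ∪ {q}
  {p,s,t,u}  = {s,t,u} ∪ {p}
Step 5: stable.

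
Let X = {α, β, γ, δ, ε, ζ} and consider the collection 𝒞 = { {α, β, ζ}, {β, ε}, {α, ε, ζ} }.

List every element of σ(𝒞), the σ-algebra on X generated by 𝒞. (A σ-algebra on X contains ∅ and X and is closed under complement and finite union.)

σ(𝒞) (16 sets): { ∅, {β}, {ε}, {α, ζ}, {β, ε}, {γ, δ}, {α, β, ζ}, {α, ε, ζ}, {β, γ, δ}, {γ, δ, ε}, {α, β, ε, ζ}, {α, γ, δ, ζ}, {β, γ, δ, ε}, {α, β, γ, δ, ζ}, {α, γ, δ, ε, ζ}, X }

Working:
Initial family (5 sets): { ∅, {β, ε}, {α, β, ζ}, {α, ε, ζ}, X }.
Round 1: 4 new —
  {β, γ, δ}  = ᶜ of {α, ε, ζ}
  {γ, δ, ε}  = ᶜ of {α, β, ζ}
  {α, β, ε, ζ}  = {β, ε} ∪ {α, ε, ζ}
  {α, γ, δ, ζ}  = ᶜ of {β, ε}
  [9 total]
Round 2: 4 new —
  {γ, δ}  = ᶜ of {α, β, ε, ζ}
  {β, γ, δ, ε}  = {β, ε} ∪ {γ, δ, ε}
  {α, β, γ, δ, ζ}  = {β, γ, δ} ∪ {α, γ, δ, ζ}
  {α, γ, δ, ε, ζ}  = {γ, δ, ε} ∪ {α, ε, ζ}
  [13 total]
Round 3 (3 new):
  {β}  = ᶜ of {α, γ, δ, ε, ζ}
  {ε}  = ᶜ of {α, β, γ, δ, ζ}
  {α, ζ}  = ᶜ of {β, γ, δ, ε}
  [16 total]
Round 4: stable.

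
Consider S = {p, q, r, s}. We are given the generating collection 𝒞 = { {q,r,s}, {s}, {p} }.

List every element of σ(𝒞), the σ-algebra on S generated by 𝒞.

Answer: σ(𝒞) = { {}, {p}, {s}, {p,s}, {q,r}, {p,q,r}, {q,r,s}, S }

Derivation:
Initial family (5 sets): { {}, {p}, {s}, {q,r,s}, S }.
Pass 1 (2 new):
  {p,s}  = {s} ∪ {p}
  {p,q,r}  = ᶜ of {s}
Pass 2: +1 →
  {q,r}  = ᶜ of {p,s}
Pass 3: closed — nothing new.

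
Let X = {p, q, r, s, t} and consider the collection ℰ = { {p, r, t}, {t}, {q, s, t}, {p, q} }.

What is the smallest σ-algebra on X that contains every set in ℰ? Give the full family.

σ(ℰ) (32 sets): { {}, {p}, {q}, {r}, {s}, {t}, {p, q}, {p, r}, {p, s}, {p, t}, {q, r}, {q, s}, {q, t}, {r, s}, {r, t}, {s, t}, {p, q, r}, {p, q, s}, {p, q, t}, {p, r, s}, {p, r, t}, {p, s, t}, {q, r, s}, {q, r, t}, {q, s, t}, {r, s, t}, {p, q, r, s}, {p, q, r, t}, {p, q, s, t}, {p, r, s, t}, {q, r, s, t}, X }

Derivation:
Initial family (6 sets): { {}, {t}, {p, q}, {p, r, t}, {q, s, t}, X }.
Pass 1 adds 7:
  {p, r}  = X∖{q, s, t}
  {q, s}  = X∖{p, r, t}
  {p, q, t}  = {p, q} ∪ {t}
  {r, s, t}  = X∖{p, q}
  {p, q, r, s}  = X∖{t}
  {p, q, r, t}  = {p, q} ∪ {p, r, t}
  {p, q, s, t}  = {p, q} ∪ {q, s, t}
Pass 2. New:
  {r}  = X∖{p, q, s, t}
  {s}  = X∖{p, q, r, t}
  {r, s}  = X∖{p, q, t}
  {p, q, r}  = {p, q} ∪ {p, r}
  {p, q, s}  = {p, q} ∪ {q, s}
  {p, r, s, t}  = {r, s, t} ∪ {p, r, t}
  {q, r, s, t}  = {r, s, t} ∪ {q, s}
Pass 3: 6 new —
  {p}  = X∖{q, r, s, t}
  {q}  = X∖{p, r, s, t}
  {r, t}  = X∖{p, q, s}
  {s, t}  = X∖{p, q, r}
  {p, r, s}  = {r, s} ∪ {p, r}
  {q, r, s}  = {r, s} ∪ {q, s}
Pass 4: +6 →
  {p, s}  = {s} ∪ {p}
  {p, t}  = X∖{q, r, s}
  {q, r}  = {q} ∪ {r}
  {q, t}  = X∖{p, r, s}
  {p, s, t}  = {s, t} ∪ {p}
  {q, r, t}  = {q} ∪ {r, t}
Pass 5: stable.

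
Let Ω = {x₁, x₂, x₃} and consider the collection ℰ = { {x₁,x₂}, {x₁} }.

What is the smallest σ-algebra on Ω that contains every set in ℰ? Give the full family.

Take S₀ = ℰ ∪ {∅, Ω} = { {}, {x₁}, {x₁,x₂}, Ω }.
Step 1 adds 2:
  {x₃}  = complement {x₁,x₂}
  {x₂,x₃}  = complement {x₁}
  (now 6)
Step 2. New:
  {x₁,x₃}  = {x₃} ∪ {x₁}
  (now 7)
Step 3 adds 1:
  {x₂}  = complement {x₁,x₃}
  (now 8)
Step 4: already closed under ᶜ and ∪.

|σ(ℰ)| = 8.  σ(ℰ) = { {}, {x₁}, {x₂}, {x₃}, {x₁,x₂}, {x₁,x₃}, {x₂,x₃}, Ω }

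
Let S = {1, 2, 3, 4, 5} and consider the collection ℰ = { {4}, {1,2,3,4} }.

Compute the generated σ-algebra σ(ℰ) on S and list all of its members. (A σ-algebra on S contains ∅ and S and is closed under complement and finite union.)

Answer: σ(ℰ) = { {}, {4}, {5}, {4,5}, {1,2,3}, {1,2,3,4}, {1,2,3,5}, S }

Derivation:
Start: ℰ ∪ {∅, S} = { {}, {4}, {1,2,3,4}, S }.
Round 1: +2 →
  {5}  = S∖{1,2,3,4}
  {1,2,3,5}  = S∖{4}
  |family| = 6
Round 2. New:
  {4,5}  = {4} ∪ {5}
  |family| = 7
Round 3: 1 new —
  {1,2,3}  = S∖{4,5}
  |family| = 8
Round 4 adds nothing — fixpoint reached.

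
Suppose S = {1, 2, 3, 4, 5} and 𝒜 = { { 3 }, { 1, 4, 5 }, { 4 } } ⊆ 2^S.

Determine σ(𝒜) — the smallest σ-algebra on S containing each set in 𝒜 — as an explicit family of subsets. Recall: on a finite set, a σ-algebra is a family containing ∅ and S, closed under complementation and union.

Seed the family with 𝒜 together with ∅ and S: { ∅, { 3 }, { 4 }, { 1, 4, 5 }, S }.
Round 1: +5 →
  { 2, 3 }  = complement { 1, 4, 5 }
  { 3, 4 }  = { 3 } ∪ { 4 }
  { 1, 2, 3, 5 }  = complement { 4 }
  { 1, 2, 4, 5 }  = complement { 3 }
  { 1, 3, 4, 5 }  = { 1, 4, 5 } ∪ { 3 }
  [10 total]
Round 2 adds 3:
  { 2 }  = complement { 1, 3, 4, 5 }
  { 1, 2, 5 }  = complement { 3, 4 }
  { 2, 3, 4 }  = { 3, 4 } ∪ { 2, 3 }
  [13 total]
Round 3 (2 new):
  { 1, 5 }  = complement { 2, 3, 4 }
  { 2, 4 }  = { 4 } ∪ { 2 }
  [15 total]
Round 4: +1 →
  { 1, 3, 5 }  = complement { 2, 4 }
  [16 total]
Round 5 adds nothing — fixpoint reached.

Therefore σ(𝒜) = { ∅, { 2 }, { 3 }, { 4 }, { 1, 5 }, { 2, 3 }, { 2, 4 }, { 3, 4 }, { 1, 2, 5 }, { 1, 3, 5 }, { 1, 4, 5 }, { 2, 3, 4 }, { 1, 2, 3, 5 }, { 1, 2, 4, 5 }, { 1, 3, 4, 5 }, S } (|σ(𝒜)| = 16).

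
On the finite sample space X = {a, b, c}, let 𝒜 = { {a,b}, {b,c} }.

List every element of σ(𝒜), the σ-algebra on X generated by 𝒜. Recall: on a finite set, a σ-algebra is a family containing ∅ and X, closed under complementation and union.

Begin from { ∅, {a,b}, {b,c}, X } (that is, 𝒜 plus ∅ and X).
Iteration 1: +2 →
  {a}  = complement {b,c}
  {c}  = complement {a,b}
  [6 total]
Iteration 2 adds 1:
  {a,c}  = {c} ∪ {a}
  [7 total]
Iteration 3 adds 1:
  {b}  = complement {a,c}
  [8 total]
Iteration 4 adds nothing — fixpoint reached.

|σ(𝒜)| = 8.  σ(𝒜) = { ∅, {a}, {b}, {c}, {a,b}, {a,c}, {b,c}, X }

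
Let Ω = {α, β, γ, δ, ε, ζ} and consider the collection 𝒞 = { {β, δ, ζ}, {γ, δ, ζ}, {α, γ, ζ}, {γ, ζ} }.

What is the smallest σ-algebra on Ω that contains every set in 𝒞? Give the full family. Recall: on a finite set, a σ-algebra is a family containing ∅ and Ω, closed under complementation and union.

Initial family (6 sets): { {}, {γ, ζ}, {α, γ, ζ}, {β, δ, ζ}, {γ, δ, ζ}, Ω }.
Pass 1: +7 →
  {α, β, ε}  = ᶜ of {γ, δ, ζ}
  {α, γ, ε}  = ᶜ of {β, δ, ζ}
  {β, δ, ε}  = ᶜ of {α, γ, ζ}
  {α, β, δ, ε}  = ᶜ of {γ, ζ}
  {α, γ, δ, ζ}  = {α, γ, ζ} ∪ {γ, δ, ζ}
  {β, γ, δ, ζ}  = {β, δ, ζ} ∪ {γ, ζ}
  {α, β, γ, δ, ζ}  = {β, δ, ζ} ∪ {α, γ, ζ}
  — 13 sets.
Pass 2 adds 11:
  {ε}  = ᶜ of {α, β, γ, δ, ζ}
  {α, ε}  = ᶜ of {β, γ, δ, ζ}
  {β, ε}  = ᶜ of {α, γ, δ, ζ}
  {α, β, γ, ε}  = {α, γ, ε} ∪ {α, β, ε}
  {α, γ, ε, ζ}  = {α, γ, ζ} ∪ {α, γ, ε}
  {β, δ, ε, ζ}  = {β, δ, ζ} ∪ {β, δ, ε}
  {α, β, γ, δ, ε}  = {α, γ, ε} ∪ {α, β, δ, ε}
  {α, β, γ, ε, ζ}  = {α, γ, ζ} ∪ {α, β, ε}
  {α, β, δ, ε, ζ}  = {β, δ, ζ} ∪ {α, β, δ, ε}
  {α, γ, δ, ε, ζ}  = {α, γ, ε} ∪ {α, γ, δ, ζ}
  {β, γ, δ, ε, ζ}  = {β, γ, δ, ζ} ∪ {β, δ, ε}
  — 24 sets.
Pass 3: 11 new —
  {α}  = ᶜ of {β, γ, δ, ε, ζ}
  {β}  = ᶜ of {α, γ, δ, ε, ζ}
  {γ}  = ᶜ of {α, β, δ, ε, ζ}
  {δ}  = ᶜ of {α, β, γ, ε, ζ}
  {ζ}  = ᶜ of {α, β, γ, δ, ε}
  {α, γ}  = ᶜ of {β, δ, ε, ζ}
  {β, δ}  = ᶜ of {α, γ, ε, ζ}
  {δ, ζ}  = ᶜ of {α, β, γ, ε}
  {γ, ε, ζ}  = {ε} ∪ {γ, ζ}
  {β, γ, ε, ζ}  = {β, ε} ∪ {γ, ζ}
  {γ, δ, ε, ζ}  = {γ, δ, ζ} ∪ {ε}
  — 35 sets.
Pass 4. New:
  {α, β}  = ᶜ of {γ, δ, ε, ζ}
  {α, δ}  = ᶜ of {β, γ, ε, ζ}
  {α, ζ}  = {α} ∪ {ζ}
  {β, γ}  = {β} ∪ {γ}
  {β, ζ}  = {β} ∪ {ζ}
  {γ, δ}  = {γ} ∪ {δ}
  {γ, ε}  = {ε} ∪ {γ}
  {δ, ε}  = {ε} ∪ {δ}
  {ε, ζ}  = {ζ} ∪ {ε}
  {α, β, γ}  = {β} ∪ {α, γ}
  {α, β, δ}  = ᶜ of {γ, ε, ζ}
  {α, γ, δ}  = {α, γ} ∪ {δ}
  {α, δ, ε}  = {α, ε} ∪ {δ}
  {α, δ, ζ}  = {α} ∪ {δ, ζ}
  {α, ε, ζ}  = {ζ} ∪ {α, ε}
  {β, γ, δ}  = {γ} ∪ {β, δ}
  {β, γ, ε}  = {β, ε} ∪ {γ}
  {β, γ, ζ}  = {β} ∪ {γ, ζ}
  {β, ε, ζ}  = {β, ε} ∪ {ζ}
  {δ, ε, ζ}  = {ε} ∪ {δ, ζ}
  {α, β, γ, δ}  = {α, γ} ∪ {β, δ}
  {α, β, γ, ζ}  = {α, γ, ζ} ∪ {β}
  {α, β, δ, ζ}  = {β, δ, ζ} ∪ {α}
  {α, β, ε, ζ}  = {ζ} ∪ {α, β, ε}
  {α, γ, δ, ε}  = {α, γ, ε} ∪ {δ}
  {α, δ, ε, ζ}  = {α, ε} ∪ {δ, ζ}
  {β, γ, δ, ε}  = {γ} ∪ {β, δ, ε}
  — 62 sets.
Pass 5: +2 →
  {α, β, ζ}  = {α, ζ} ∪ {β}
  {γ, δ, ε}  = {γ, δ} ∪ {δ, ε}
  — 64 sets.
Pass 6: stable.

|σ(𝒞)| = 64.  σ(𝒞) = { {}, {α}, {β}, {γ}, {δ}, {ε}, {ζ}, {α, β}, {α, γ}, {α, δ}, {α, ε}, {α, ζ}, {β, γ}, {β, δ}, {β, ε}, {β, ζ}, {γ, δ}, {γ, ε}, {γ, ζ}, {δ, ε}, {δ, ζ}, {ε, ζ}, {α, β, γ}, {α, β, δ}, {α, β, ε}, {α, β, ζ}, {α, γ, δ}, {α, γ, ε}, {α, γ, ζ}, {α, δ, ε}, {α, δ, ζ}, {α, ε, ζ}, {β, γ, δ}, {β, γ, ε}, {β, γ, ζ}, {β, δ, ε}, {β, δ, ζ}, {β, ε, ζ}, {γ, δ, ε}, {γ, δ, ζ}, {γ, ε, ζ}, {δ, ε, ζ}, {α, β, γ, δ}, {α, β, γ, ε}, {α, β, γ, ζ}, {α, β, δ, ε}, {α, β, δ, ζ}, {α, β, ε, ζ}, {α, γ, δ, ε}, {α, γ, δ, ζ}, {α, γ, ε, ζ}, {α, δ, ε, ζ}, {β, γ, δ, ε}, {β, γ, δ, ζ}, {β, γ, ε, ζ}, {β, δ, ε, ζ}, {γ, δ, ε, ζ}, {α, β, γ, δ, ε}, {α, β, γ, δ, ζ}, {α, β, γ, ε, ζ}, {α, β, δ, ε, ζ}, {α, γ, δ, ε, ζ}, {β, γ, δ, ε, ζ}, Ω }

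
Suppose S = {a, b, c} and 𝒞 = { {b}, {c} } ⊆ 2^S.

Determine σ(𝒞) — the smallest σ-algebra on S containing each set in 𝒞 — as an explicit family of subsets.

σ(𝒞) = { {}, {a}, {b}, {c}, {a,b}, {a,c}, {b,c}, S }

Check:
Initial family (4 sets): { {}, {b}, {c}, S }.
Step 1 adds 3:
  {a,b}  = {c}ᶜ
  {a,c}  = {b}ᶜ
  {b,c}  = {c} ∪ {b}
Step 2 (1 new):
  {a}  = {b,c}ᶜ
After Step 3 the family is unchanged; done.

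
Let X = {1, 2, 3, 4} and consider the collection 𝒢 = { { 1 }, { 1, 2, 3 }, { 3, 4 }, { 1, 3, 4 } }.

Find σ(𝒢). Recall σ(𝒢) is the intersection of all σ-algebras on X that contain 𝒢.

σ(𝒢) = { {  }, { 1 }, { 2 }, { 3 }, { 4 }, { 1, 2 }, { 1, 3 }, { 1, 4 }, { 2, 3 }, { 2, 4 }, { 3, 4 }, { 1, 2, 3 }, { 1, 2, 4 }, { 1, 3, 4 }, { 2, 3, 4 }, X }

Working:
Start: 𝒢 ∪ {∅, X} = { {  }, { 1 }, { 3, 4 }, { 1, 2, 3 }, { 1, 3, 4 }, X }.
Step 1. New:
  { 2 }  = ᶜ of { 1, 3, 4 }
  { 4 }  = ᶜ of { 1, 2, 3 }
  { 1, 2 }  = ᶜ of { 3, 4 }
  { 2, 3, 4 }  = ᶜ of { 1 }
  — 10 sets.
Step 2 (3 new):
  { 1, 4 }  = { 4 } ∪ { 1 }
  { 2, 4 }  = { 2 } ∪ { 4 }
  { 1, 2, 4 }  = { 1, 2 } ∪ { 4 }
  — 13 sets.
Step 3: 3 new —
  { 3 }  = ᶜ of { 1, 2, 4 }
  { 1, 3 }  = ᶜ of { 2, 4 }
  { 2, 3 }  = ᶜ of { 1, 4 }
  — 16 sets.
Step 4: already closed under ᶜ and ∪.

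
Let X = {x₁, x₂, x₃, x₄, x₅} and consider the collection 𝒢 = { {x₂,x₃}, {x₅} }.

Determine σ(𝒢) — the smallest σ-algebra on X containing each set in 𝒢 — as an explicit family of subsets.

Initial family (4 sets): { {}, {x₅}, {x₂,x₃}, X }.
Pass 1. New:
  {x₁,x₄,x₅}  = {x₂,x₃}ᶜ
  {x₂,x₃,x₅}  = {x₂,x₃} ∪ {x₅}
  {x₁,x₂,x₃,x₄}  = {x₅}ᶜ
  — 7 sets.
Pass 2: +1 →
  {x₁,x₄}  = {x₂,x₃,x₅}ᶜ
  — 8 sets.
Pass 3: closed — nothing new.

Therefore σ(𝒢) = { {}, {x₅}, {x₁,x₄}, {x₂,x₃}, {x₁,x₄,x₅}, {x₂,x₃,x₅}, {x₁,x₂,x₃,x₄}, X } (|σ(𝒢)| = 8).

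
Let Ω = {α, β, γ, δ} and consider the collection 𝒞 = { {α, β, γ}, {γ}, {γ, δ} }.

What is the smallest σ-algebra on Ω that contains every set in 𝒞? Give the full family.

σ(𝒞) = { {}, {γ}, {δ}, {α, β}, {γ, δ}, {α, β, γ}, {α, β, δ}, Ω }

Derivation:
Begin from { {}, {γ}, {γ, δ}, {α, β, γ}, Ω } (that is, 𝒞 plus ∅ and Ω).
Round 1 adds 3:
  {δ}  = Ω∖{α, β, γ}
  {α, β}  = Ω∖{γ, δ}
  {α, β, δ}  = Ω∖{γ}
  (now 8)
Round 2: closed — nothing new.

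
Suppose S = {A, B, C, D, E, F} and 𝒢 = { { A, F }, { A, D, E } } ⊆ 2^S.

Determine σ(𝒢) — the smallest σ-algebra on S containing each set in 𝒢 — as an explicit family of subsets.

Answer: σ(𝒢) = { {  }, { A }, { F }, { A, F }, { B, C }, { D, E }, { A, B, C }, { A, D, E }, { B, C, F }, { D, E, F }, { A, B, C, F }, { A, D, E, F }, { B, C, D, E }, { A, B, C, D, E }, { B, C, D, E, F }, S }

Trace:
Seed the family with 𝒢 together with ∅ and S: { {  }, { A, F }, { A, D, E }, S }.
Round 1 (3 new):
  { B, C, F }  = complement { A, D, E }
  { A, D, E, F }  = { A, D, E } ∪ { A, F }
  { B, C, D, E }  = complement { A, F }
  — 7 sets.
Round 2: 4 new —
  { B, C }  = complement { A, D, E, F }
  { A, B, C, F }  = { A, F } ∪ { B, C, F }
  { A, B, C, D, E }  = { A, D, E } ∪ { B, C, D, E }
  { B, C, D, E, F }  = { B, C, F } ∪ { B, C, D, E }
  — 11 sets.
Round 3 (3 new):
  { A }  = complement { B, C, D, E, F }
  { F }  = complement { A, B, C, D, E }
  { D, E }  = complement { A, B, C, F }
  — 14 sets.
Round 4: 2 new —
  { A, B, C }  = { B, C } ∪ { A }
  { D, E, F }  = { D, E } ∪ { F }
  — 16 sets.
Round 5: already closed under ᶜ and ∪.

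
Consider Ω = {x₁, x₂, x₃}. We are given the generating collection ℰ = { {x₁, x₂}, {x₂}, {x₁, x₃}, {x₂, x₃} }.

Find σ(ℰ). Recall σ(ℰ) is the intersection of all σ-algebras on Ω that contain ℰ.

Take S₀ = ℰ ∪ {∅, Ω} = { {}, {x₂}, {x₁, x₂}, {x₁, x₃}, {x₂, x₃}, Ω }.
Iteration 1 adds 2:
  {x₁}  = complement {x₂, x₃}
  {x₃}  = complement {x₁, x₂}
  [8 total]
Iteration 2: no new sets; the family is a σ-algebra.

σ(ℰ) = { {}, {x₁}, {x₂}, {x₃}, {x₁, x₂}, {x₁, x₃}, {x₂, x₃}, Ω }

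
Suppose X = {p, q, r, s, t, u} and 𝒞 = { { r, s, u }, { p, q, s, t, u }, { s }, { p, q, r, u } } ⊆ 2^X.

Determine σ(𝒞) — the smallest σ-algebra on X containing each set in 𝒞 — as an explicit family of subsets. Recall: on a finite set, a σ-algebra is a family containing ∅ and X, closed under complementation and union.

Begin from { {}, { s }, { r, s, u }, { p, q, r, u }, { p, q, s, t, u }, X } (that is, 𝒞 plus ∅ and X).
Step 1 (5 new):
  { r }  = ᶜ of { p, q, s, t, u }
  { s, t }  = ᶜ of { p, q, r, u }
  { p, q, t }  = ᶜ of { r, s, u }
  { p, q, r, s, u }  = { s } ∪ { p, q, r, u }
  { p, q, r, t, u }  = ᶜ of { s }
Step 2: +6 →
  { t }  = ᶜ of { p, q, r, s, u }
  { r, s }  = { r } ∪ { s }
  { r, s, t }  = { s, t } ∪ { r }
  { p, q, r, t }  = { r } ∪ { p, q, t }
  { p, q, s, t }  = { s, t } ∪ { p, q, t }
  { r, s, t, u }  = { s, t } ∪ { r, s, u }
Step 3 adds 7:
  { p, q }  = ᶜ of { r, s, t, u }
  { r, t }  = { r } ∪ { t }
  { r, u }  = ᶜ of { p, q, s, t }
  { s, u }  = ᶜ of { p, q, r, t }
  { p, q, u }  = ᶜ of { r, s, t }
  { p, q, t, u }  = ᶜ of { r, s }
  { p, q, r, s, t }  = { s, t } ∪ { p, q, r, t }
Step 4: +7 →
  { u }  = ᶜ of { p, q, r, s, t }
  { p, q, r }  = { p, q } ∪ { r }
  { p, q, s }  = { p, q } ∪ { s }
  { r, t, u }  = { t } ∪ { r, u }
  { s, t, u }  = { t } ∪ { s, u }
  { p, q, r, s }  = { r, s } ∪ { p, q }
  { p, q, s, u }  = ᶜ of { r, t }
Step 5: 1 new —
  { t, u }  = ᶜ of { p, q, r, s }
Step 6: stable.

Hence σ(𝒞) has 32 members: { {}, { r }, { s }, { t }, { u }, { p, q }, { r, s }, { r, t }, { r, u }, { s, t }, { s, u }, { t, u }, { p, q, r }, { p, q, s }, { p, q, t }, { p, q, u }, { r, s, t }, { r, s, u }, { r, t, u }, { s, t, u }, { p, q, r, s }, { p, q, r, t }, { p, q, r, u }, { p, q, s, t }, { p, q, s, u }, { p, q, t, u }, { r, s, t, u }, { p, q, r, s, t }, { p, q, r, s, u }, { p, q, r, t, u }, { p, q, s, t, u }, X }.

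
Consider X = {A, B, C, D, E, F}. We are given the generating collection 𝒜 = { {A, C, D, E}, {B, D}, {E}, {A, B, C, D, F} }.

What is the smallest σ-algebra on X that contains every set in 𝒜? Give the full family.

Take S₀ = 𝒜 ∪ {∅, X} = { {}, {E}, {B, D}, {A, C, D, E}, {A, B, C, D, F}, X }.
Round 1 (4 new):
  {B, F}  = X∖{A, C, D, E}
  {B, D, E}  = {B, D} ∪ {E}
  {A, C, E, F}  = X∖{B, D}
  {A, B, C, D, E}  = {A, C, D, E} ∪ {B, D}
Round 2. New:
  {F}  = X∖{A, B, C, D, E}
  {A, C, F}  = X∖{B, D, E}
  {B, D, F}  = {B, F} ∪ {B, D}
  {B, E, F}  = {B, F} ∪ {E}
  {B, D, E, F}  = {B, F} ∪ {B, D, E}
  {A, B, C, E, F}  = {A, C, E, F} ∪ {B, F}
  {A, C, D, E, F}  = {A, C, E, F} ∪ {A, C, D, E}
Round 3: 7 new —
  {B}  = X∖{A, C, D, E, F}
  {D}  = X∖{A, B, C, E, F}
  {A, C}  = X∖{B, D, E, F}
  {E, F}  = {E} ∪ {F}
  {A, C, D}  = X∖{B, E, F}
  {A, C, E}  = X∖{B, D, F}
  {A, B, C, F}  = {A, C, F} ∪ {B, F}
Round 4 adds 8:
  {B, E}  = {B} ∪ {E}
  {D, E}  = X∖{A, B, C, F}
  {D, F}  = {F} ∪ {D}
  {A, B, C}  = {B} ∪ {A, C}
  {D, E, F}  = {E, F} ∪ {D}
  {A, B, C, D}  = X∖{E, F}
  {A, B, C, E}  = {A, C, E} ∪ {B}
  {A, C, D, F}  = {A, C, F} ∪ {A, C, D}
Round 5: already closed under ᶜ and ∪.

|σ(𝒜)| = 32.  σ(𝒜) = { {}, {B}, {D}, {E}, {F}, {A, C}, {B, D}, {B, E}, {B, F}, {D, E}, {D, F}, {E, F}, {A, B, C}, {A, C, D}, {A, C, E}, {A, C, F}, {B, D, E}, {B, D, F}, {B, E, F}, {D, E, F}, {A, B, C, D}, {A, B, C, E}, {A, B, C, F}, {A, C, D, E}, {A, C, D, F}, {A, C, E, F}, {B, D, E, F}, {A, B, C, D, E}, {A, B, C, D, F}, {A, B, C, E, F}, {A, C, D, E, F}, X }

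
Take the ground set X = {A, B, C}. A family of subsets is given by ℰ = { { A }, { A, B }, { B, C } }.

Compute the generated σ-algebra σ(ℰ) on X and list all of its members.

Seed the family with ℰ together with ∅ and X: { {}, { A }, { A, B }, { B, C }, X }.
Step 1. New:
  { C }  = complement { A, B }
Step 2 adds 1:
  { A, C }  = { C } ∪ { A }
Step 3: +1 →
  { B }  = complement { A, C }
Step 4: stable.

σ(ℰ) = { {}, { A }, { B }, { C }, { A, B }, { A, C }, { B, C }, X }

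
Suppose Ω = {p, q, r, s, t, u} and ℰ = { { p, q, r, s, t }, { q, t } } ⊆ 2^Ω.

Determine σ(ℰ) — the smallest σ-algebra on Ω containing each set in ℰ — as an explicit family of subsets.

Start: ℰ ∪ {∅, Ω} = { ∅, { q, t }, { p, q, r, s, t }, Ω }.
Pass 1 adds 2:
  { u }  = ᶜ of { p, q, r, s, t }
  { p, r, s, u }  = ᶜ of { q, t }
  |family| = 6
Pass 2 adds 1:
  { q, t, u }  = { q, t } ∪ { u }
  |family| = 7
Pass 3. New:
  { p, r, s }  = ᶜ of { q, t, u }
  |family| = 8
Pass 4: already closed under ᶜ and ∪.

|σ(ℰ)| = 8.  σ(ℰ) = { ∅, { u }, { q, t }, { p, r, s }, { q, t, u }, { p, r, s, u }, { p, q, r, s, t }, Ω }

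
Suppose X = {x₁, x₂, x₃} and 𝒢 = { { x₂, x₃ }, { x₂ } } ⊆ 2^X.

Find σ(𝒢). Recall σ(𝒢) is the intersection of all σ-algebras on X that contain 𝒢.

|σ(𝒢)| = 8.  σ(𝒢) = { {}, { x₁ }, { x₂ }, { x₃ }, { x₁, x₂ }, { x₁, x₃ }, { x₂, x₃ }, X }

Check:
Begin from { {}, { x₂ }, { x₂, x₃ }, X } (that is, 𝒢 plus ∅ and X).
Round 1: 2 new —
  { x₁ }  = X∖{ x₂, x₃ }
  { x₁, x₃ }  = X∖{ x₂ }
  (now 6)
Round 2: +1 →
  { x₁, x₂ }  = { x₂ } ∪ { x₁ }
  (now 7)
Round 3 adds 1:
  { x₃ }  = X∖{ x₁, x₂ }
  (now 8)
After Round 4 the family is unchanged; done.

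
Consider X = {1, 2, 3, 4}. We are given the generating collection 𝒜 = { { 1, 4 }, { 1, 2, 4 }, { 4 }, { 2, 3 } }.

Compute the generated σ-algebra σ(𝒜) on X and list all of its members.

Initial family (6 sets): { ∅, { 4 }, { 1, 4 }, { 2, 3 }, { 1, 2, 4 }, X }.
Pass 1 adds 3:
  { 3 }  = { 1, 2, 4 }ᶜ
  { 1, 2, 3 }  = { 4 }ᶜ
  { 2, 3, 4 }  = { 2, 3 } ∪ { 4 }
Pass 2: 3 new —
  { 1 }  = { 2, 3, 4 }ᶜ
  { 3, 4 }  = { 3 } ∪ { 4 }
  { 1, 3, 4 }  = { 3 } ∪ { 1, 4 }
Pass 3: 3 new —
  { 2 }  = { 1, 3, 4 }ᶜ
  { 1, 2 }  = { 3, 4 }ᶜ
  { 1, 3 }  = { 3 } ∪ { 1 }
Pass 4. New:
  { 2, 4 }  = { 1, 3 }ᶜ
Pass 5 adds nothing — fixpoint reached.

σ(𝒜) = { ∅, { 1 }, { 2 }, { 3 }, { 4 }, { 1, 2 }, { 1, 3 }, { 1, 4 }, { 2, 3 }, { 2, 4 }, { 3, 4 }, { 1, 2, 3 }, { 1, 2, 4 }, { 1, 3, 4 }, { 2, 3, 4 }, X }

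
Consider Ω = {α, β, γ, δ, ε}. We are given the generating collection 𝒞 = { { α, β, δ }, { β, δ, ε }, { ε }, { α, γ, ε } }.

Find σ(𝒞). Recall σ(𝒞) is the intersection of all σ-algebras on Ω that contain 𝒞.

|σ(𝒞)| = 16.  σ(𝒞) = { {  }, { α }, { γ }, { ε }, { α, γ }, { α, ε }, { β, δ }, { γ, ε }, { α, β, δ }, { α, γ, ε }, { β, γ, δ }, { β, δ, ε }, { α, β, γ, δ }, { α, β, δ, ε }, { β, γ, δ, ε }, Ω }

Derivation:
Initial family (6 sets): { {  }, { ε }, { α, β, δ }, { α, γ, ε }, { β, δ, ε }, Ω }.
Round 1: 5 new —
  { α, γ }  = Ω∖{ β, δ, ε }
  { β, δ }  = Ω∖{ α, γ, ε }
  { γ, ε }  = Ω∖{ α, β, δ }
  { α, β, γ, δ }  = Ω∖{ ε }
  { α, β, δ, ε }  = { α, β, δ } ∪ { β, δ, ε }
  — 11 sets.
Round 2 adds 2:
  { γ }  = Ω∖{ α, β, δ, ε }
  { β, γ, δ, ε }  = { γ, ε } ∪ { β, δ }
  — 13 sets.
Round 3: 2 new —
  { α }  = Ω∖{ β, γ, δ, ε }
  { β, γ, δ }  = { γ } ∪ { β, δ }
  — 15 sets.
Round 4 adds 1:
  { α, ε }  = Ω∖{ β, γ, δ }
  — 16 sets.
Round 5: closed — nothing new.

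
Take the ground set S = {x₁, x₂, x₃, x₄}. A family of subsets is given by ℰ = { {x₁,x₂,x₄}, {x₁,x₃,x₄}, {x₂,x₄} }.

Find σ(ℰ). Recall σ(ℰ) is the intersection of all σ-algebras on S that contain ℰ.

σ(ℰ) (16 sets): { {}, {x₁}, {x₂}, {x₃}, {x₄}, {x₁,x₂}, {x₁,x₃}, {x₁,x₄}, {x₂,x₃}, {x₂,x₄}, {x₃,x₄}, {x₁,x₂,x₃}, {x₁,x₂,x₄}, {x₁,x₃,x₄}, {x₂,x₃,x₄}, S }

Check:
Take S₀ = ℰ ∪ {∅, S} = { {}, {x₂,x₄}, {x₁,x₂,x₄}, {x₁,x₃,x₄}, S }.
Pass 1. New:
  {x₂}  = S∖{x₁,x₃,x₄}
  {x₃}  = S∖{x₁,x₂,x₄}
  {x₁,x₃}  = S∖{x₂,x₄}
  [8 total]
Pass 2: 3 new —
  {x₂,x₃}  = {x₃} ∪ {x₂}
  {x₁,x₂,x₃}  = {x₂} ∪ {x₁,x₃}
  {x₂,x₃,x₄}  = {x₃} ∪ {x₂,x₄}
  [11 total]
Pass 3: 3 new —
  {x₁}  = S∖{x₂,x₃,x₄}
  {x₄}  = S∖{x₁,x₂,x₃}
  {x₁,x₄}  = S∖{x₂,x₃}
  [14 total]
Pass 4: 2 new —
  {x₁,x₂}  = {x₂} ∪ {x₁}
  {x₃,x₄}  = {x₃} ∪ {x₄}
  [16 total]
Pass 5 adds nothing — fixpoint reached.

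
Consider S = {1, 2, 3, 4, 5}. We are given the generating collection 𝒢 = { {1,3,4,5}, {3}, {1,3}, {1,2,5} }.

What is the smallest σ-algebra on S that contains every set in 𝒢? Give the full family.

Start: 𝒢 ∪ {∅, S} = { {}, {3}, {1,3}, {1,2,5}, {1,3,4,5}, S }.
Iteration 1 (5 new):
  {2}  = {1,3,4,5}ᶜ
  {3,4}  = {1,2,5}ᶜ
  {2,4,5}  = {1,3}ᶜ
  {1,2,3,5}  = {3} ∪ {1,2,5}
  {1,2,4,5}  = {3}ᶜ
  [11 total]
Iteration 2 adds 6:
  {4}  = {1,2,3,5}ᶜ
  {2,3}  = {2} ∪ {3}
  {1,2,3}  = {2} ∪ {1,3}
  {1,3,4}  = {3,4} ∪ {1,3}
  {2,3,4}  = {3,4} ∪ {2}
  {2,3,4,5}  = {3,4} ∪ {2,4,5}
  [17 total]
Iteration 3: +7 →
  {1}  = {2,3,4,5}ᶜ
  {1,5}  = {2,3,4}ᶜ
  {2,4}  = {4} ∪ {2}
  {2,5}  = {1,3,4}ᶜ
  {4,5}  = {1,2,3}ᶜ
  {1,4,5}  = {2,3}ᶜ
  {1,2,3,4}  = {3,4} ∪ {1,2,3}
  [24 total]
Iteration 4: +7 →
  {5}  = {1,2,3,4}ᶜ
  {1,2}  = {2} ∪ {1}
  {1,4}  = {4} ∪ {1}
  {1,2,4}  = {2,4} ∪ {1}
  {1,3,5}  = {2,4}ᶜ
  {2,3,5}  = {2,5} ∪ {3}
  {3,4,5}  = {3,4} ∪ {4,5}
  [31 total]
Iteration 5. New:
  {3,5}  = {1,2,4}ᶜ
  [32 total]
Iteration 6: already closed under ᶜ and ∪.

σ(𝒢) = { {}, {1}, {2}, {3}, {4}, {5}, {1,2}, {1,3}, {1,4}, {1,5}, {2,3}, {2,4}, {2,5}, {3,4}, {3,5}, {4,5}, {1,2,3}, {1,2,4}, {1,2,5}, {1,3,4}, {1,3,5}, {1,4,5}, {2,3,4}, {2,3,5}, {2,4,5}, {3,4,5}, {1,2,3,4}, {1,2,3,5}, {1,2,4,5}, {1,3,4,5}, {2,3,4,5}, S }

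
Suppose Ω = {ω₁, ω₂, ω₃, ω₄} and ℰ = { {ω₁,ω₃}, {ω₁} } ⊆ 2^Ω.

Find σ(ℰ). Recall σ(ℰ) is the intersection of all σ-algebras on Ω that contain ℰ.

Seed the family with ℰ together with ∅ and Ω: { {}, {ω₁}, {ω₁,ω₃}, Ω }.
Round 1: +2 →
  {ω₂,ω₄}  = Ω∖{ω₁,ω₃}
  {ω₂,ω₃,ω₄}  = Ω∖{ω₁}
  |family| = 6
Round 2: +1 →
  {ω₁,ω₂,ω₄}  = {ω₂,ω₄} ∪ {ω₁}
  |family| = 7
Round 3: 1 new —
  {ω₃}  = Ω∖{ω₁,ω₂,ω₄}
  |family| = 8
Round 4 adds nothing — fixpoint reached.

|σ(ℰ)| = 8.  σ(ℰ) = { {}, {ω₁}, {ω₃}, {ω₁,ω₃}, {ω₂,ω₄}, {ω₁,ω₂,ω₄}, {ω₂,ω₃,ω₄}, Ω }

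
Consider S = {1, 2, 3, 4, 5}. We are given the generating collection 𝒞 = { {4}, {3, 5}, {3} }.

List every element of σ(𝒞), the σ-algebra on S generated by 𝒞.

σ(𝒞) (16 sets): { ∅, {3}, {4}, {5}, {1, 2}, {3, 4}, {3, 5}, {4, 5}, {1, 2, 3}, {1, 2, 4}, {1, 2, 5}, {3, 4, 5}, {1, 2, 3, 4}, {1, 2, 3, 5}, {1, 2, 4, 5}, S }

Derivation:
Seed the family with 𝒞 together with ∅ and S: { ∅, {3}, {4}, {3, 5}, S }.
Round 1: +5 →
  {3, 4}  = {3} ∪ {4}
  {1, 2, 4}  = ᶜ of {3, 5}
  {3, 4, 5}  = {4} ∪ {3, 5}
  {1, 2, 3, 5}  = ᶜ of {4}
  {1, 2, 4, 5}  = ᶜ of {3}
Round 2. New:
  {1, 2}  = ᶜ of {3, 4, 5}
  {1, 2, 5}  = ᶜ of {3, 4}
  {1, 2, 3, 4}  = {3, 4} ∪ {1, 2, 4}
Round 3: +2 →
  {5}  = ᶜ of {1, 2, 3, 4}
  {1, 2, 3}  = {3} ∪ {1, 2}
Round 4. New:
  {4, 5}  = ᶜ of {1, 2, 3}
Round 5: closed — nothing new.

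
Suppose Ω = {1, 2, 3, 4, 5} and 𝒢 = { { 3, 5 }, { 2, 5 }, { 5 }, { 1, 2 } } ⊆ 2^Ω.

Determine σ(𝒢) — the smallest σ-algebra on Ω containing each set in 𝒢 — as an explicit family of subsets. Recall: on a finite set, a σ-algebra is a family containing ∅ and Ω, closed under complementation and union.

|σ(𝒢)| = 32.  σ(𝒢) = { {  }, { 1 }, { 2 }, { 3 }, { 4 }, { 5 }, { 1, 2 }, { 1, 3 }, { 1, 4 }, { 1, 5 }, { 2, 3 }, { 2, 4 }, { 2, 5 }, { 3, 4 }, { 3, 5 }, { 4, 5 }, { 1, 2, 3 }, { 1, 2, 4 }, { 1, 2, 5 }, { 1, 3, 4 }, { 1, 3, 5 }, { 1, 4, 5 }, { 2, 3, 4 }, { 2, 3, 5 }, { 2, 4, 5 }, { 3, 4, 5 }, { 1, 2, 3, 4 }, { 1, 2, 3, 5 }, { 1, 2, 4, 5 }, { 1, 3, 4, 5 }, { 2, 3, 4, 5 }, Ω }

Working:
Start: 𝒢 ∪ {∅, Ω} = { {  }, { 5 }, { 1, 2 }, { 2, 5 }, { 3, 5 }, Ω }.
Round 1: +7 →
  { 1, 2, 4 }  = { 3, 5 }ᶜ
  { 1, 2, 5 }  = { 2, 5 } ∪ { 1, 2 }
  { 1, 3, 4 }  = { 2, 5 }ᶜ
  { 2, 3, 5 }  = { 2, 5 } ∪ { 3, 5 }
  { 3, 4, 5 }  = { 1, 2 }ᶜ
  { 1, 2, 3, 4 }  = { 5 }ᶜ
  { 1, 2, 3, 5 }  = { 1, 2 } ∪ { 3, 5 }
  [13 total]
Round 2 adds 6:
  { 4 }  = { 1, 2, 3, 5 }ᶜ
  { 1, 4 }  = { 2, 3, 5 }ᶜ
  { 3, 4 }  = { 1, 2, 5 }ᶜ
  { 1, 2, 4, 5 }  = { 2, 5 } ∪ { 1, 2, 4 }
  { 1, 3, 4, 5 }  = { 3, 4, 5 } ∪ { 1, 3, 4 }
  { 2, 3, 4, 5 }  = { 2, 5 } ∪ { 3, 4, 5 }
  [19 total]
Round 3 (6 new):
  { 1 }  = { 2, 3, 4, 5 }ᶜ
  { 2 }  = { 1, 3, 4, 5 }ᶜ
  { 3 }  = { 1, 2, 4, 5 }ᶜ
  { 4, 5 }  = { 5 } ∪ { 4 }
  { 1, 4, 5 }  = { 1, 4 } ∪ { 5 }
  { 2, 4, 5 }  = { 2, 5 } ∪ { 4 }
  [25 total]
Round 4 adds 7:
  { 1, 3 }  = { 2, 4, 5 }ᶜ
  { 1, 5 }  = { 5 } ∪ { 1 }
  { 2, 3 }  = { 1, 4, 5 }ᶜ
  { 2, 4 }  = { 2 } ∪ { 4 }
  { 1, 2, 3 }  = { 4, 5 }ᶜ
  { 1, 3, 5 }  = { 3, 5 } ∪ { 1 }
  { 2, 3, 4 }  = { 3, 4 } ∪ { 2 }
  [32 total]
After Round 5 the family is unchanged; done.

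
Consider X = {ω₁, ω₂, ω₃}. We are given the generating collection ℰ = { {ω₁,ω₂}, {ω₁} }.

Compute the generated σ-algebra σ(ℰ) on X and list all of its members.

σ(ℰ) = { ∅, {ω₁}, {ω₂}, {ω₃}, {ω₁,ω₂}, {ω₁,ω₃}, {ω₂,ω₃}, X }

Working:
Seed the family with ℰ together with ∅ and X: { ∅, {ω₁}, {ω₁,ω₂}, X }.
Pass 1 adds 2:
  {ω₃}  = {ω₁,ω₂}ᶜ
  {ω₂,ω₃}  = {ω₁}ᶜ
  (now 6)
Pass 2. New:
  {ω₁,ω₃}  = {ω₃} ∪ {ω₁}
  (now 7)
Pass 3 (1 new):
  {ω₂}  = {ω₁,ω₃}ᶜ
  (now 8)
Pass 4: already closed under ᶜ and ∪.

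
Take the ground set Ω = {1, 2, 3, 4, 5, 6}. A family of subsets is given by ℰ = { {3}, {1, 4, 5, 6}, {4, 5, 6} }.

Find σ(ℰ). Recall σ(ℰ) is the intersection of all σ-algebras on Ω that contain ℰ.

Initial family (5 sets): { {}, {3}, {4, 5, 6}, {1, 4, 5, 6}, Ω }.
Iteration 1 adds 5:
  {2, 3}  = Ω∖{1, 4, 5, 6}
  {1, 2, 3}  = Ω∖{4, 5, 6}
  {3, 4, 5, 6}  = {3} ∪ {4, 5, 6}
  {1, 2, 4, 5, 6}  = Ω∖{3}
  {1, 3, 4, 5, 6}  = {3} ∪ {1, 4, 5, 6}
  [10 total]
Iteration 2 adds 3:
  {2}  = Ω∖{1, 3, 4, 5, 6}
  {1, 2}  = Ω∖{3, 4, 5, 6}
  {2, 3, 4, 5, 6}  = {3, 4, 5, 6} ∪ {2, 3}
  [13 total]
Iteration 3. New:
  {1}  = Ω∖{2, 3, 4, 5, 6}
  {2, 4, 5, 6}  = {2} ∪ {4, 5, 6}
  [15 total]
Iteration 4: +1 →
  {1, 3}  = Ω∖{2, 4, 5, 6}
  [16 total]
After Iteration 5 the family is unchanged; done.

Hence σ(ℰ) has 16 members: { {}, {1}, {2}, {3}, {1, 2}, {1, 3}, {2, 3}, {1, 2, 3}, {4, 5, 6}, {1, 4, 5, 6}, {2, 4, 5, 6}, {3, 4, 5, 6}, {1, 2, 4, 5, 6}, {1, 3, 4, 5, 6}, {2, 3, 4, 5, 6}, Ω }.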